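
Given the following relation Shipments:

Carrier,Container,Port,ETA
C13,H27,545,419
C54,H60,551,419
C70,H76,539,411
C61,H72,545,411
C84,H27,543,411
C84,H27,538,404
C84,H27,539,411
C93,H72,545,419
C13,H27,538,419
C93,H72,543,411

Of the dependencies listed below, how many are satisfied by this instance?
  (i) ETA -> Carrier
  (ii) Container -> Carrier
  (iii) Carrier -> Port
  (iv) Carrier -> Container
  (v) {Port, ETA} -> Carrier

(i) ETA -> Carrier: ETA=419: 4 rows → Carrier takes values {C13, C54, C93} — violation; ETA=411: 5 rows → Carrier takes values {C70, C61, C84, C93} — violation — fails.
(ii) Container -> Carrier: Container=H27: 5 rows → Carrier takes values {C13, C84} — violation; Container=H72: 3 rows → Carrier takes values {C61, C93} — violation — fails.
(iii) Carrier -> Port: Carrier=C13: 2 rows → Port takes values {545, 538} — violation; Carrier=C84: 3 rows → Port takes values {543, 538, 539} — violation; Carrier=C93: 2 rows → Port takes values {545, 543} — violation — fails.
(iv) Carrier -> Container: every LHS value maps to a single RHS value — holds.
(v) {Port, ETA} -> Carrier: (Port=545, ETA=419): 2 rows → Carrier takes values {C13, C93} — violation; (Port=539, ETA=411): 2 rows → Carrier takes values {C70, C84} — violation; (Port=543, ETA=411): 2 rows → Carrier takes values {C84, C93} — violation — fails.
1 of the 5 dependencies holds.

1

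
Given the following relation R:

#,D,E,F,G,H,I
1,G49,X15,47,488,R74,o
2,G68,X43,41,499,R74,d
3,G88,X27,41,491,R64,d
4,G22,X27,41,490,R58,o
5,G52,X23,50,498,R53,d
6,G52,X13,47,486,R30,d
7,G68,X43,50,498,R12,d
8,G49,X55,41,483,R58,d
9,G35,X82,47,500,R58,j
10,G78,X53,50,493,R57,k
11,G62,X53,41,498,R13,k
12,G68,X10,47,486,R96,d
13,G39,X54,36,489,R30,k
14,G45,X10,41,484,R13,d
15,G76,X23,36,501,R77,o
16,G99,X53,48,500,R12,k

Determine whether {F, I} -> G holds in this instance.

(F=47, I=o): row 1 → G = 488 ✓
(F=41, I=d): rows 2, 3, 8, 14 → G takes values {499, 491, 483, 484} — violation
(F=41, I=o): row 4 → G = 490 ✓
(F=50, I=d): rows 5, 7 → G = 498, 498 ✓
(F=47, I=d): rows 6, 12 → G = 486, 486 ✓
(F=47, I=j): row 9 → G = 500 ✓
(F=50, I=k): row 10 → G = 493 ✓
(F=41, I=k): row 11 → G = 498 ✓
(F=36, I=k): row 13 → G = 489 ✓
(F=36, I=o): row 15 → G = 501 ✓
(F=48, I=k): row 16 → G = 500 ✓
Two rows agree on {F, I} but differ on G, so {F, I} -> G does not hold.

No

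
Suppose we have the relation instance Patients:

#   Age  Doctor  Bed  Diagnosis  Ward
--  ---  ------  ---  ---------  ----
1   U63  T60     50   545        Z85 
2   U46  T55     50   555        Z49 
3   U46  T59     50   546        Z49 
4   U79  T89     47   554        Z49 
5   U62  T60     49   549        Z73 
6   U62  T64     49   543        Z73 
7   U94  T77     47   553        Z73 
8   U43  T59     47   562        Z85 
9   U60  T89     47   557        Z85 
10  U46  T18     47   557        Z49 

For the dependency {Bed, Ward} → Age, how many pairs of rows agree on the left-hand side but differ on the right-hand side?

(Bed=50, Ward=Z49): all 2 rows agree on Age — 0 pairs.
(Bed=47, Ward=Z49): violating pairs (4,10) — 1 pair.
(Bed=49, Ward=Z73): all 2 rows agree on Age — 0 pairs.
(Bed=47, Ward=Z85): violating pairs (8,9) — 1 pair.

2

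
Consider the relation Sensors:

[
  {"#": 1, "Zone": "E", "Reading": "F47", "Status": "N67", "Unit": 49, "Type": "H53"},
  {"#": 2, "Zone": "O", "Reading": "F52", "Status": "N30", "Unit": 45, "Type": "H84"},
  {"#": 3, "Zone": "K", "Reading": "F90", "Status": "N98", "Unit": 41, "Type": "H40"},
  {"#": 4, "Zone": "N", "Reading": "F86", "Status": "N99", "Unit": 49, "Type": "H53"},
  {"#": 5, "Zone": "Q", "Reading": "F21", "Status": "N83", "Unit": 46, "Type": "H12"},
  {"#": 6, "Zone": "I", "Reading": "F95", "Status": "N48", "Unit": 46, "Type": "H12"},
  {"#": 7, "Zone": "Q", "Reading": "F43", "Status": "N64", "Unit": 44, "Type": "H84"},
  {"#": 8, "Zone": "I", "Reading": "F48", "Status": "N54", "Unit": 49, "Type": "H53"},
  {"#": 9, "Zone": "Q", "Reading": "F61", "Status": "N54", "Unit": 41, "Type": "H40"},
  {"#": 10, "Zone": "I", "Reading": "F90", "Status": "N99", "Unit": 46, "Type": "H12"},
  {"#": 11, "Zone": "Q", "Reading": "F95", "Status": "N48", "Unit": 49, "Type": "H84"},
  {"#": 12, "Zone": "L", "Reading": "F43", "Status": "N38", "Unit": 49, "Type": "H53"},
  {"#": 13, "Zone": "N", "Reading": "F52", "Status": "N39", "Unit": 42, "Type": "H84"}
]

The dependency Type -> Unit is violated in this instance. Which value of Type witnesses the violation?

H84

Type=H53: rows 1, 4, 8, 12 → Unit = 49, 49, 49, 49 ✓
Type=H84: rows 2, 7, 11, 13 → Unit takes values {45, 44, 49, 42} — violation
Type=H40: rows 3, 9 → Unit = 41, 41 ✓
Type=H12: rows 5, 6, 10 → Unit = 46, 46, 46 ✓
The only Type value with inconsistent Unit is Type=H84.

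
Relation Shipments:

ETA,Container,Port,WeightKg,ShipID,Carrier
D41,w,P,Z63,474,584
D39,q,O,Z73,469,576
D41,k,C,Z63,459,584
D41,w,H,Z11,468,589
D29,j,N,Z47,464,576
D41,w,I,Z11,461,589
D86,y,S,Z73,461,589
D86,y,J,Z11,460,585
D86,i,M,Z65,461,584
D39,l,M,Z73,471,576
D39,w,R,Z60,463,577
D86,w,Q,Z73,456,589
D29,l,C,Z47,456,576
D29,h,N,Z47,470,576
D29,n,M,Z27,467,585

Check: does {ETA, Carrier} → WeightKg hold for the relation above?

(ETA=D41, Carrier=584): 2 rows → WeightKg = Z63, Z63 ✓
(ETA=D39, Carrier=576): 2 rows → WeightKg = Z73, Z73 ✓
(ETA=D41, Carrier=589): 2 rows → WeightKg = Z11, Z11 ✓
(ETA=D29, Carrier=576): 3 rows → WeightKg = Z47, Z47, Z47 ✓
(ETA=D86, Carrier=589): 2 rows → WeightKg = Z73, Z73 ✓
(ETA=D86, Carrier=585): 1 row → WeightKg = Z11 ✓
(ETA=D86, Carrier=584): 1 row → WeightKg = Z65 ✓
(ETA=D39, Carrier=577): 1 row → WeightKg = Z60 ✓
(ETA=D29, Carrier=585): 1 row → WeightKg = Z27 ✓
Every {ETA, Carrier} value is associated with a single WeightKg value, so {ETA, Carrier} → WeightKg holds.

Yes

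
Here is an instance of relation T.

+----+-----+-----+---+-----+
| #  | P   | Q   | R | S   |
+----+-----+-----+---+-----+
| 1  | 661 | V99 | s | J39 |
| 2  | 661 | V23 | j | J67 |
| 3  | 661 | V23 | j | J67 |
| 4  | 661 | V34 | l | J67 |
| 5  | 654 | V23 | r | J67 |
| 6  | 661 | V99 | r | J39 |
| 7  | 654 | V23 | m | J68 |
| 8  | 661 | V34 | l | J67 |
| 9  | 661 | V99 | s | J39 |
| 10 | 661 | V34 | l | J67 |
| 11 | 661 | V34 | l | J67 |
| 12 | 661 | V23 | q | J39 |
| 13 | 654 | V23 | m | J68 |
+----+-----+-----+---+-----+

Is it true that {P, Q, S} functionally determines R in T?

No

(P=661, Q=V99, S=J39): rows 1, 6, 9 → R takes values {s, r} — violation
(P=661, Q=V23, S=J67): rows 2, 3 → R = j, j ✓
(P=661, Q=V34, S=J67): rows 4, 8, 10, 11 → R = l, l, l, l ✓
(P=654, Q=V23, S=J67): row 5 → R = r ✓
(P=654, Q=V23, S=J68): rows 7, 13 → R = m, m ✓
(P=661, Q=V23, S=J39): row 12 → R = q ✓
Two rows agree on {P, Q, S} but differ on R, so {P, Q, S} → R does not hold.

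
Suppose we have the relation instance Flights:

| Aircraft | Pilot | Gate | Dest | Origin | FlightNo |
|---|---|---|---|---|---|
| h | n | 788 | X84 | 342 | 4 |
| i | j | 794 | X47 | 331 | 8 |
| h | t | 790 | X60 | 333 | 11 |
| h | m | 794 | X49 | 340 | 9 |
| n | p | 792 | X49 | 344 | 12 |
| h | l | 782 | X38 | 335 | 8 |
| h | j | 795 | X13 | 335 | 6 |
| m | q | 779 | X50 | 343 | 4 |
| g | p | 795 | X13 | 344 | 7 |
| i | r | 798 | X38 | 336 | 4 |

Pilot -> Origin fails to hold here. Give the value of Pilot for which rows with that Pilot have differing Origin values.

Pilot=n: 1 row → Origin = 342 ✓
Pilot=j: 2 rows → Origin takes values {331, 335} — violation
Pilot=t: 1 row → Origin = 333 ✓
Pilot=m: 1 row → Origin = 340 ✓
Pilot=p: 2 rows → Origin = 344, 344 ✓
Pilot=l: 1 row → Origin = 335 ✓
Pilot=q: 1 row → Origin = 343 ✓
Pilot=r: 1 row → Origin = 336 ✓
The only Pilot value with inconsistent Origin is Pilot=j.

j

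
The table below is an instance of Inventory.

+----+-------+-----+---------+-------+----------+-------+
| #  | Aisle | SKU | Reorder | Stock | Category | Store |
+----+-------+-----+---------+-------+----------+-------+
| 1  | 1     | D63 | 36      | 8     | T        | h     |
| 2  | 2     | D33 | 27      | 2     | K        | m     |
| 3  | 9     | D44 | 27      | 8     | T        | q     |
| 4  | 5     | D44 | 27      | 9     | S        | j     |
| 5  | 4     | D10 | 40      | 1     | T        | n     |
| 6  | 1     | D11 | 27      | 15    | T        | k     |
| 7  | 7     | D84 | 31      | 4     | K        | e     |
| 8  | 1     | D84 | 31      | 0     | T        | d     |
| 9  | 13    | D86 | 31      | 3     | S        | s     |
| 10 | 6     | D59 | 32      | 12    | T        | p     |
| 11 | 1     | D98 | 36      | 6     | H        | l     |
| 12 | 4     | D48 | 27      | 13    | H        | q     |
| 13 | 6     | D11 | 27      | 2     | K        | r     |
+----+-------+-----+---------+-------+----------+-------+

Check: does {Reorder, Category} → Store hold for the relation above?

(Reorder=36, Category=T): row 1 → Store = h ✓
(Reorder=27, Category=K): rows 2, 13 → Store takes values {m, r} — violation
(Reorder=27, Category=T): rows 3, 6 → Store takes values {q, k} — violation
(Reorder=27, Category=S): row 4 → Store = j ✓
(Reorder=40, Category=T): row 5 → Store = n ✓
(Reorder=31, Category=K): row 7 → Store = e ✓
(Reorder=31, Category=T): row 8 → Store = d ✓
(Reorder=31, Category=S): row 9 → Store = s ✓
(Reorder=32, Category=T): row 10 → Store = p ✓
(Reorder=36, Category=H): row 11 → Store = l ✓
(Reorder=27, Category=H): row 12 → Store = q ✓
Two rows agree on {Reorder, Category} but differ on Store, so {Reorder, Category} → Store does not hold.

No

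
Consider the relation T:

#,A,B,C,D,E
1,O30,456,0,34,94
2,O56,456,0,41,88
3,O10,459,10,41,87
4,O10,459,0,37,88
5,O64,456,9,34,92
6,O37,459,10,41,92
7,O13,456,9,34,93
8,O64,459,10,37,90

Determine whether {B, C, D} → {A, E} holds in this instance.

No

(B=456, C=0, D=34): row 1 → {A,E} = (O30, 94) ✓
(B=456, C=0, D=41): row 2 → {A,E} = (O56, 88) ✓
(B=459, C=10, D=41): rows 3, 6 → {A,E} takes values {(O10, 87), (O37, 92)} — violation
(B=459, C=0, D=37): row 4 → {A,E} = (O10, 88) ✓
(B=456, C=9, D=34): rows 5, 7 → {A,E} takes values {(O64, 92), (O13, 93)} — violation
(B=459, C=10, D=37): row 8 → {A,E} = (O64, 90) ✓
Two rows agree on {B, C, D} but differ on {A, E}, so {B, C, D} → {A, E} does not hold.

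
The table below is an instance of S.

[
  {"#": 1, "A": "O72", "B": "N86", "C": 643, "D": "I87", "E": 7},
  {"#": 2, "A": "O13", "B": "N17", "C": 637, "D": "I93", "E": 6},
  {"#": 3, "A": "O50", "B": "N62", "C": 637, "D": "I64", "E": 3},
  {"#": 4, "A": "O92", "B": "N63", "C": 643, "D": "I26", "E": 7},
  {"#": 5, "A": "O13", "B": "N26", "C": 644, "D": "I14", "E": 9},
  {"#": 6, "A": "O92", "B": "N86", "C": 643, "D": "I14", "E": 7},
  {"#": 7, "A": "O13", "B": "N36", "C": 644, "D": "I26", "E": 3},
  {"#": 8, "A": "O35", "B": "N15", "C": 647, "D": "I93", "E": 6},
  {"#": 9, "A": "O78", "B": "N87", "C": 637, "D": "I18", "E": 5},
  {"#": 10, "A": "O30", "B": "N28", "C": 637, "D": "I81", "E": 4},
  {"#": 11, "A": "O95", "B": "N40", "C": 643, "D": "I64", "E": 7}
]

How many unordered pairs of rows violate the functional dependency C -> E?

C=643: all 4 rows agree on E — 0 pairs.
C=637: violating pairs (2,3), (2,9), (2,10), (3,9), (3,10), (9,10) — 6 pairs.
C=644: violating pairs (5,7) — 1 pair.

7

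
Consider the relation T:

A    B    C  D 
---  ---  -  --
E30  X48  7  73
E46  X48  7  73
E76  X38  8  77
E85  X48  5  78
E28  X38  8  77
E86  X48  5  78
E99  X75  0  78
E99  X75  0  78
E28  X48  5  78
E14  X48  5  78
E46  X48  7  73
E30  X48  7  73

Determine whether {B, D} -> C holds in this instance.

(B=X48, D=73): 4 rows → C = 7, 7, 7, 7 ✓
(B=X38, D=77): 2 rows → C = 8, 8 ✓
(B=X48, D=78): 4 rows → C = 5, 5, 5, 5 ✓
(B=X75, D=78): 2 rows → C = 0, 0 ✓
Every {B, D} value is associated with a single C value, so {B, D} -> C holds.

Yes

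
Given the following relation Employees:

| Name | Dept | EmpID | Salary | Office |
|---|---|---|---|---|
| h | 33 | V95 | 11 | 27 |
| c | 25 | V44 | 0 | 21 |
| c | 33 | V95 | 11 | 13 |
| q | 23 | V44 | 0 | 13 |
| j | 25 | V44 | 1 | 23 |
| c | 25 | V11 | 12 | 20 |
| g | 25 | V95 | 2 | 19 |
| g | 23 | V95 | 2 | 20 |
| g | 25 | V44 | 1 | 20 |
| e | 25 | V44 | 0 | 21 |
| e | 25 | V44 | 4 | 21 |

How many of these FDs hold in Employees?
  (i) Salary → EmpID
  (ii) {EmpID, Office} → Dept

2

(i) Salary → EmpID: every LHS value maps to a single RHS value — holds.
(ii) {EmpID, Office} → Dept: every LHS value maps to a single RHS value — holds.
2 of the 2 dependencies hold.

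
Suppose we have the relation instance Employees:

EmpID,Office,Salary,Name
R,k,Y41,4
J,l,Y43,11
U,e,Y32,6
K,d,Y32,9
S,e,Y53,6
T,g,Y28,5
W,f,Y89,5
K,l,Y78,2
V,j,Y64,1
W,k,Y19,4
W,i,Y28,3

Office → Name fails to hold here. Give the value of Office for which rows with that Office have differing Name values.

l

Office=k: 2 rows → Name = 4, 4 ✓
Office=l: 2 rows → Name takes values {11, 2} — violation
Office=e: 2 rows → Name = 6, 6 ✓
Office=d: 1 row → Name = 9 ✓
Office=g: 1 row → Name = 5 ✓
Office=f: 1 row → Name = 5 ✓
Office=j: 1 row → Name = 1 ✓
Office=i: 1 row → Name = 3 ✓
The only Office value with inconsistent Name is Office=l.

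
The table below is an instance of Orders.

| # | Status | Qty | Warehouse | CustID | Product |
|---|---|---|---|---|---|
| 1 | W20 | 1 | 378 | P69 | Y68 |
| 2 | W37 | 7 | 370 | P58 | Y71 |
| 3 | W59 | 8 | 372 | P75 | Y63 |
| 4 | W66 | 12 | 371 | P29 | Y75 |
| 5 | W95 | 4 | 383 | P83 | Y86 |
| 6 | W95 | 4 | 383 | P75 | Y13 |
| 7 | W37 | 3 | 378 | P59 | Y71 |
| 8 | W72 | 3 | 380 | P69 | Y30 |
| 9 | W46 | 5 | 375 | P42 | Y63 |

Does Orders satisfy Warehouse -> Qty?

Warehouse=378: rows 1, 7 → Qty takes values {1, 3} — violation
Warehouse=370: row 2 → Qty = 7 ✓
Warehouse=372: row 3 → Qty = 8 ✓
Warehouse=371: row 4 → Qty = 12 ✓
Warehouse=383: rows 5, 6 → Qty = 4, 4 ✓
Warehouse=380: row 8 → Qty = 3 ✓
Warehouse=375: row 9 → Qty = 5 ✓
Two rows agree on Warehouse but differ on Qty, so Warehouse -> Qty does not hold.

No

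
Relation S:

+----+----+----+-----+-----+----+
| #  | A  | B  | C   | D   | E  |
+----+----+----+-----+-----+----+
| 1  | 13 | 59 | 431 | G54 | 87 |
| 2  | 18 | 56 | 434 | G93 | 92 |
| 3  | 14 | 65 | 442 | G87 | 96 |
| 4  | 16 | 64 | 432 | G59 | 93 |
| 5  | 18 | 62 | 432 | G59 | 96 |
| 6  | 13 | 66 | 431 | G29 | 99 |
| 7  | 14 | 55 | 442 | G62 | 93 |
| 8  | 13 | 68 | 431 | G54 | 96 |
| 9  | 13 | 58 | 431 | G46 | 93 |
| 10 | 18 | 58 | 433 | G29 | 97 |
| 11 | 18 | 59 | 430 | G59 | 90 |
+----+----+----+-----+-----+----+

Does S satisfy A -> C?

A=13: rows 1, 6, 8, 9 → C = 431, 431, 431, 431 ✓
A=18: rows 2, 5, 10, 11 → C takes values {434, 432, 433, 430} — violation
A=14: rows 3, 7 → C = 442, 442 ✓
A=16: row 4 → C = 432 ✓
Two rows agree on A but differ on C, so A -> C does not hold.

No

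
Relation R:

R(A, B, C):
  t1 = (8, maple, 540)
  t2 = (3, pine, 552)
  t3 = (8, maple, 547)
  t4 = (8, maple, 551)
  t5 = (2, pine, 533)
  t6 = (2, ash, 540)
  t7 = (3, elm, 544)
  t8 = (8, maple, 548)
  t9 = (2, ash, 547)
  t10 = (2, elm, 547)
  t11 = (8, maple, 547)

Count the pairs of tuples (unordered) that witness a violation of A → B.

6

A=8: all 5 rows agree on B — 0 pairs.
A=3: violating pairs (2,7) — 1 pair.
A=2: violating pairs (5,6), (5,9), (5,10), (6,10), (9,10) — 5 pairs.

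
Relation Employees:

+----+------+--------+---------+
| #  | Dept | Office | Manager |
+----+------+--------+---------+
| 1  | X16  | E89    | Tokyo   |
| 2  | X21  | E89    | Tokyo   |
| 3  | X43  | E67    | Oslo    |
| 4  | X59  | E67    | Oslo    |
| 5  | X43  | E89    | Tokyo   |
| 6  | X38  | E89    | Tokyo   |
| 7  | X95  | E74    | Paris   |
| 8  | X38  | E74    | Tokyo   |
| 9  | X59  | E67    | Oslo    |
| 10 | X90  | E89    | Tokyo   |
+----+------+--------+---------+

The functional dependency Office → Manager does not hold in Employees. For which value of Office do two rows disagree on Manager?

Office=E89: rows 1, 2, 5, 6, 10 → Manager = Tokyo, Tokyo, Tokyo, Tokyo, Tokyo ✓
Office=E67: rows 3, 4, 9 → Manager = Oslo, Oslo, Oslo ✓
Office=E74: rows 7, 8 → Manager takes values {Paris, Tokyo} — violation
The only Office value with inconsistent Manager is Office=E74.

E74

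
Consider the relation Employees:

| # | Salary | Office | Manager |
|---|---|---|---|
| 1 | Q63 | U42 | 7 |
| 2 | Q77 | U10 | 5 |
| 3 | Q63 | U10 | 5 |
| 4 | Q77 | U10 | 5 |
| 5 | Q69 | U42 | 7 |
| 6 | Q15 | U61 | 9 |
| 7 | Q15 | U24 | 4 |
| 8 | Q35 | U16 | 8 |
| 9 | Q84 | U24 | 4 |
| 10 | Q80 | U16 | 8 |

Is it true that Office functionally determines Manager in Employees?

Office=U42: rows 1, 5 → Manager = 7, 7 ✓
Office=U10: rows 2, 3, 4 → Manager = 5, 5, 5 ✓
Office=U61: row 6 → Manager = 9 ✓
Office=U24: rows 7, 9 → Manager = 4, 4 ✓
Office=U16: rows 8, 10 → Manager = 8, 8 ✓
Every Office value is associated with a single Manager value, so Office → Manager holds.

Yes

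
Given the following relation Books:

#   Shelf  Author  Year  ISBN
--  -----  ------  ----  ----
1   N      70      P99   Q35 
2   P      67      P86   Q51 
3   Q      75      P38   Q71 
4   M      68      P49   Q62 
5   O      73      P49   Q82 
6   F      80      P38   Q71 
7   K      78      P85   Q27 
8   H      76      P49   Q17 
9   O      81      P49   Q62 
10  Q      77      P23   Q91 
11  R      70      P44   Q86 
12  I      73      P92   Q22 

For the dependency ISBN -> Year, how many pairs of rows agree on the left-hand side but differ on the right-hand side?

ISBN=Q71: all 2 rows agree on Year — 0 pairs.
ISBN=Q62: all 2 rows agree on Year — 0 pairs.

0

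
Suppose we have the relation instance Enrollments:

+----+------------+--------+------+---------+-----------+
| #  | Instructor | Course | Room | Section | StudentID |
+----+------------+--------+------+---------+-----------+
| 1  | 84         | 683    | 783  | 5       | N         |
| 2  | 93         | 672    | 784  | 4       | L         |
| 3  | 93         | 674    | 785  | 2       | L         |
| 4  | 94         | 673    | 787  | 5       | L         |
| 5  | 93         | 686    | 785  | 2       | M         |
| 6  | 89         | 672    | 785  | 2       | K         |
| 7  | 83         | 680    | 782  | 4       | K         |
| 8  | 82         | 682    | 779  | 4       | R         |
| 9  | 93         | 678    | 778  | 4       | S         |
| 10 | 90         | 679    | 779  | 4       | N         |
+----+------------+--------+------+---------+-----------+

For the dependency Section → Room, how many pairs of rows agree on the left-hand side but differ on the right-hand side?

Section=5: violating pairs (1,4) — 1 pair.
Section=4: violating pairs (2,7), (2,8), (2,9), (2,10), (7,8), (7,9), (7,10), (8,9), (9,10) — 9 pairs.
Section=2: all 3 rows agree on Room — 0 pairs.

10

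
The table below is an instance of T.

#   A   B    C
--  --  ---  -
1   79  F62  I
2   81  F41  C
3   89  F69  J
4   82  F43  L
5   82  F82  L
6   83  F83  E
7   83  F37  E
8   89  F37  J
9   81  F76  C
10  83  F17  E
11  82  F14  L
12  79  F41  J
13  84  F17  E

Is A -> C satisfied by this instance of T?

A=79: rows 1, 12 → C takes values {I, J} — violation
A=81: rows 2, 9 → C = C, C ✓
A=89: rows 3, 8 → C = J, J ✓
A=82: rows 4, 5, 11 → C = L, L, L ✓
A=83: rows 6, 7, 10 → C = E, E, E ✓
A=84: row 13 → C = E ✓
Two rows agree on A but differ on C, so A -> C does not hold.

No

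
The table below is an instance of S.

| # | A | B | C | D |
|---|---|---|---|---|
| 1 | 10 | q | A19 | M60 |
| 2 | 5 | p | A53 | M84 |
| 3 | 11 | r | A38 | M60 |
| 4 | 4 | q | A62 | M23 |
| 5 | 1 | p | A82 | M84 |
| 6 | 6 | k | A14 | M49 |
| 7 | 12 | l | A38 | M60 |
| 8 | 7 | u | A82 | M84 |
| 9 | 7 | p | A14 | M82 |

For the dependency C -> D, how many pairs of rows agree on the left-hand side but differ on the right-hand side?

C=A38: all 2 rows agree on D — 0 pairs.
C=A82: all 2 rows agree on D — 0 pairs.
C=A14: violating pairs (6,9) — 1 pair.

1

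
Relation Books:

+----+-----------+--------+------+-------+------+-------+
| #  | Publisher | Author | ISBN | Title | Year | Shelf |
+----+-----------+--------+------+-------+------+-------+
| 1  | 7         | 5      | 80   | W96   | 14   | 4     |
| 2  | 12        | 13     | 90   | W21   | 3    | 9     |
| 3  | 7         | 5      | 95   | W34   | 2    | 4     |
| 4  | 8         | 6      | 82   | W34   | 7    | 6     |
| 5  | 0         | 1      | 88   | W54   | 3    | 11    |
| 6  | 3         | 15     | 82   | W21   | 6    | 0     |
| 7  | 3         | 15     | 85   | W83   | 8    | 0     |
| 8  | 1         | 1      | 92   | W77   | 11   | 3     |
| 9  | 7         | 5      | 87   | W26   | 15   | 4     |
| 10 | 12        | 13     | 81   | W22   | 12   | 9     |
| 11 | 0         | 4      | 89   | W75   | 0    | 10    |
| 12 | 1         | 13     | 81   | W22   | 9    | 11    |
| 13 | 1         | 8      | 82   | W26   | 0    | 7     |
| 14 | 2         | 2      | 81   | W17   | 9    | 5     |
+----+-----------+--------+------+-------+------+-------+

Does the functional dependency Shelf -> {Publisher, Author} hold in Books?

No

Shelf=4: rows 1, 3, 9 → {Publisher,Author} = (7, 5), (7, 5), (7, 5) ✓
Shelf=9: rows 2, 10 → {Publisher,Author} = (12, 13), (12, 13) ✓
Shelf=6: row 4 → {Publisher,Author} = (8, 6) ✓
Shelf=11: rows 5, 12 → {Publisher,Author} takes values {(0, 1), (1, 13)} — violation
Shelf=0: rows 6, 7 → {Publisher,Author} = (3, 15), (3, 15) ✓
Shelf=3: row 8 → {Publisher,Author} = (1, 1) ✓
Shelf=10: row 11 → {Publisher,Author} = (0, 4) ✓
Shelf=7: row 13 → {Publisher,Author} = (1, 8) ✓
Shelf=5: row 14 → {Publisher,Author} = (2, 2) ✓
Two rows agree on Shelf but differ on {Publisher, Author}, so Shelf -> {Publisher, Author} does not hold.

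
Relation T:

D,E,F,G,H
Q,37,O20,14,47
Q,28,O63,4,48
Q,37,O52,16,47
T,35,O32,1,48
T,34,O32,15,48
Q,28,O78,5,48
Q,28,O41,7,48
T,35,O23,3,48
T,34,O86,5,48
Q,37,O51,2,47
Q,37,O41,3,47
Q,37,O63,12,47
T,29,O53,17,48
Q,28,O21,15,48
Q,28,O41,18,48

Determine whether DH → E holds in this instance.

(D=Q, H=47): 5 rows → E = 37, 37, 37, 37, 37 ✓
(D=Q, H=48): 5 rows → E = 28, 28, 28, 28, 28 ✓
(D=T, H=48): 5 rows → E takes values {35, 34, 29} — violation
Two rows agree on DH but differ on E, so DH → E does not hold.

No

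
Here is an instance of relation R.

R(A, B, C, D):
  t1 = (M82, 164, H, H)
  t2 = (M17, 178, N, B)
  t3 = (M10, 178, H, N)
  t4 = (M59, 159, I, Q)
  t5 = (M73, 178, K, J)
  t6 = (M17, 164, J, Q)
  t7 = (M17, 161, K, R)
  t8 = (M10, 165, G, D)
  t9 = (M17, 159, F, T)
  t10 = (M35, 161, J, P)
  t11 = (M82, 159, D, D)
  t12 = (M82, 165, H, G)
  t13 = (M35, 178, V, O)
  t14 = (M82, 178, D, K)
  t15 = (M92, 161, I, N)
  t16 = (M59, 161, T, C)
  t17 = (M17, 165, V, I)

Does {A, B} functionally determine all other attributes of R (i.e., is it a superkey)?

All 17 rows have distinct {A, B} values, so {A, B} → (all attributes) holds and {A, B} is a superkey.

Yes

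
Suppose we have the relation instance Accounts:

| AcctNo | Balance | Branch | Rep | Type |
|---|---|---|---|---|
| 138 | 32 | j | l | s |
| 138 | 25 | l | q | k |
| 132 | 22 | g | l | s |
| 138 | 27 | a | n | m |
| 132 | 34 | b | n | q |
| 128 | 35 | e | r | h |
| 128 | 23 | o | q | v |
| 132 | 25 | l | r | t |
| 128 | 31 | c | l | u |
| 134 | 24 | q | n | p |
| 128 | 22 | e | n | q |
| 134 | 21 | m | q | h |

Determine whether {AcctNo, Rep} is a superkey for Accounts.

All 12 rows have distinct {AcctNo, Rep} values, so {AcctNo, Rep} → (all attributes) holds and {AcctNo, Rep} is a superkey.

Yes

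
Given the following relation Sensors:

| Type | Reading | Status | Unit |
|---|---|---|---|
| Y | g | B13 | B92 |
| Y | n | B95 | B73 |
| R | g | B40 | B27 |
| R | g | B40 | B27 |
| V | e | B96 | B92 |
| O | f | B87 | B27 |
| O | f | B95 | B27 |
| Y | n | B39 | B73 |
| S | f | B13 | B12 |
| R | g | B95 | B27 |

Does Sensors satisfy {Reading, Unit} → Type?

Yes

(Reading=g, Unit=B92): 1 row → Type = Y ✓
(Reading=n, Unit=B73): 2 rows → Type = Y, Y ✓
(Reading=g, Unit=B27): 3 rows → Type = R, R, R ✓
(Reading=e, Unit=B92): 1 row → Type = V ✓
(Reading=f, Unit=B27): 2 rows → Type = O, O ✓
(Reading=f, Unit=B12): 1 row → Type = S ✓
Every {Reading, Unit} value is associated with a single Type value, so {Reading, Unit} → Type holds.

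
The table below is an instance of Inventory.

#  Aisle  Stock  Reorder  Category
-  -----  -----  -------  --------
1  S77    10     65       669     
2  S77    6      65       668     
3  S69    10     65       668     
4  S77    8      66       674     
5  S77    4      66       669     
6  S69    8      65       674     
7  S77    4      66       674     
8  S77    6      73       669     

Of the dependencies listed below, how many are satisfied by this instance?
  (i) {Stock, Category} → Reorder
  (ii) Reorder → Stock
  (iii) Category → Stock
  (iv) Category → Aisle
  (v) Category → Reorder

(i) {Stock, Category} → Reorder: (Stock=8, Category=674): rows 4, 6 → Reorder takes values {66, 65} — violation — fails.
(ii) Reorder → Stock: Reorder=65: rows 1, 2, 3, 6 → Stock takes values {10, 6, 8} — violation; Reorder=66: rows 4, 5, 7 → Stock takes values {8, 4} — violation — fails.
(iii) Category → Stock: Category=669: rows 1, 5, 8 → Stock takes values {10, 4, 6} — violation; Category=668: rows 2, 3 → Stock takes values {6, 10} — violation; Category=674: rows 4, 6, 7 → Stock takes values {8, 4} — violation — fails.
(iv) Category → Aisle: Category=668: rows 2, 3 → Aisle takes values {S77, S69} — violation; Category=674: rows 4, 6, 7 → Aisle takes values {S77, S69} — violation — fails.
(v) Category → Reorder: Category=669: rows 1, 5, 8 → Reorder takes values {65, 66, 73} — violation; Category=674: rows 4, 6, 7 → Reorder takes values {66, 65} — violation — fails.
None of the 5 dependencies hold.

0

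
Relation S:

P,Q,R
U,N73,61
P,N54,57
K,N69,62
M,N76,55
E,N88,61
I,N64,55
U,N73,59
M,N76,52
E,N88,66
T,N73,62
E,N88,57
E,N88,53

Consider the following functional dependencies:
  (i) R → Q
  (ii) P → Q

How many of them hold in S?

(i) R → Q: R=61: 2 rows → Q takes values {N73, N88} — violation; R=57: 2 rows → Q takes values {N54, N88} — violation; R=62: 2 rows → Q takes values {N69, N73} — violation; R=55: 2 rows → Q takes values {N76, N64} — violation — fails.
(ii) P → Q: every LHS value maps to a single RHS value — holds.
1 of the 2 dependencies holds.

1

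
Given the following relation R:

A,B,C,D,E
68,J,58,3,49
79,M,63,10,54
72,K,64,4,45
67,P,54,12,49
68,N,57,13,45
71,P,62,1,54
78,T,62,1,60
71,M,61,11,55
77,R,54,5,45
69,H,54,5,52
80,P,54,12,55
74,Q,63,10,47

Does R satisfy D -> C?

Yes

D=3: 1 row → C = 58 ✓
D=10: 2 rows → C = 63, 63 ✓
D=4: 1 row → C = 64 ✓
D=12: 2 rows → C = 54, 54 ✓
D=13: 1 row → C = 57 ✓
D=1: 2 rows → C = 62, 62 ✓
D=11: 1 row → C = 61 ✓
D=5: 2 rows → C = 54, 54 ✓
Every D value is associated with a single C value, so D -> C holds.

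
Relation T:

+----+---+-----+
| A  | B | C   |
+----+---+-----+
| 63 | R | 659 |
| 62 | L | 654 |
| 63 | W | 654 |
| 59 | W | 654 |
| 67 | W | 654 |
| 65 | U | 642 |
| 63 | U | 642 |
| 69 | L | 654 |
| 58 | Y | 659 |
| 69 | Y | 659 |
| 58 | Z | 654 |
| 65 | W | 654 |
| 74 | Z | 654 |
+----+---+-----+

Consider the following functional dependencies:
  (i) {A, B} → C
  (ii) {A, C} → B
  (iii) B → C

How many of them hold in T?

(i) {A, B} → C: every LHS value maps to a single RHS value — holds.
(ii) {A, C} → B: every LHS value maps to a single RHS value — holds.
(iii) B → C: every LHS value maps to a single RHS value — holds.
3 of the 3 dependencies hold.

3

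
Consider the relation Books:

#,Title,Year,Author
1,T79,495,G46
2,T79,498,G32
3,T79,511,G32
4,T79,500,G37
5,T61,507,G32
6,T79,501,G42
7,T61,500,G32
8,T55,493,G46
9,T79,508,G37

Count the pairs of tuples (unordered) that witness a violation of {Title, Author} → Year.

(Title=T79, Author=G32): violating pairs (2,3) — 1 pair.
(Title=T79, Author=G37): violating pairs (4,9) — 1 pair.
(Title=T61, Author=G32): violating pairs (5,7) — 1 pair.

3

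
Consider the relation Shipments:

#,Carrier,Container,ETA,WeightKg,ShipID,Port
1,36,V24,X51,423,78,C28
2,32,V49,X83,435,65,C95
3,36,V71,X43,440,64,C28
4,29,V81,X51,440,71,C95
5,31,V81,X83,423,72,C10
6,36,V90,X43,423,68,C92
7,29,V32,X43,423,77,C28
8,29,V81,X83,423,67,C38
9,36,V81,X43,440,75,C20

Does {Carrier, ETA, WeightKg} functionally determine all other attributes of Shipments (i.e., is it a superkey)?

No

Rows 3 and 9 have the same {Carrier, ETA, WeightKg} value (Carrier=36, ETA=X43, WeightKg=440) but are distinct tuples, so {Carrier, ETA, WeightKg} does not determine every attribute — not a superkey.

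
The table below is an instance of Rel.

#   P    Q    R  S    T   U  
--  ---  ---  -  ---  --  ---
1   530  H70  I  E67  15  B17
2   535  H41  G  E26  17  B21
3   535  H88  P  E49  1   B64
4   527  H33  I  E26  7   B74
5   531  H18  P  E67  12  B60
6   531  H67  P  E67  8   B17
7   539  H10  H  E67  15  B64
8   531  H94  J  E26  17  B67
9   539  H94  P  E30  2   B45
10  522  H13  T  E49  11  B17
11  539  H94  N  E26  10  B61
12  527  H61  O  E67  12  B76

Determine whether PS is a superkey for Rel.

Rows 5 and 6 have the same PS value (P=531, S=E67) but are distinct tuples, so PS does not determine every attribute — not a superkey.

No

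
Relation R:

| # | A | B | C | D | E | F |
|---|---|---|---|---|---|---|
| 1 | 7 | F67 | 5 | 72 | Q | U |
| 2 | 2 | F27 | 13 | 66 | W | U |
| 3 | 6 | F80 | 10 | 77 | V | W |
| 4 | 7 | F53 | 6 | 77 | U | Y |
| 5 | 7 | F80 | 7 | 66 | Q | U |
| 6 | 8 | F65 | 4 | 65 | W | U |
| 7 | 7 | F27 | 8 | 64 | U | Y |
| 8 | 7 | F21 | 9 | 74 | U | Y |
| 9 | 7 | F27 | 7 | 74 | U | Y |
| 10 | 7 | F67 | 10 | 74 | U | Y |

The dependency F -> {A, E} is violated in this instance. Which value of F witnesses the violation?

F=U: rows 1, 2, 5, 6 → {A,E} takes values {(7, Q), (2, W), (8, W)} — violation
F=W: row 3 → {A,E} = (6, V) ✓
F=Y: rows 4, 7, 8, 9, 10 → {A,E} = (7, U), (7, U), (7, U), (7, U), (7, U) ✓
The only F value with inconsistent RHS is F=U.

U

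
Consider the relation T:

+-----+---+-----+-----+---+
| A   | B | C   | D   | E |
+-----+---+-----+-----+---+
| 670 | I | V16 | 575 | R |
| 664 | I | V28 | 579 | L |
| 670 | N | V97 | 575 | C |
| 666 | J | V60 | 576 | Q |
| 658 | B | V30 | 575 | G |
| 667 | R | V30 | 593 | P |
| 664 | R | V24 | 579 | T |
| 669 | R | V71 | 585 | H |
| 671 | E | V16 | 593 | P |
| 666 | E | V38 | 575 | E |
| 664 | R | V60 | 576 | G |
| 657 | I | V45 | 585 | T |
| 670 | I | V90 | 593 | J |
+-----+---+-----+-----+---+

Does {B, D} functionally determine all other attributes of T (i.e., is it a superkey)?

Yes

All 13 rows have distinct {B, D} values, so {B, D} → (all attributes) holds and {B, D} is a superkey.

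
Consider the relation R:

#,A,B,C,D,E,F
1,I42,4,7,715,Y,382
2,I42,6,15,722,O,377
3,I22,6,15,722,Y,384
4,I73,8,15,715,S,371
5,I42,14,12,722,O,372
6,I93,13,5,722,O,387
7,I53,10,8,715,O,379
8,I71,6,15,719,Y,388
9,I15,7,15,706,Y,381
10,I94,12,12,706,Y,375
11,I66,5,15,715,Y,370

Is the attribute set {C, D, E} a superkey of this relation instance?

Yes

All 11 rows have distinct {C, D, E} values, so {C, D, E} → (all attributes) holds and {C, D, E} is a superkey.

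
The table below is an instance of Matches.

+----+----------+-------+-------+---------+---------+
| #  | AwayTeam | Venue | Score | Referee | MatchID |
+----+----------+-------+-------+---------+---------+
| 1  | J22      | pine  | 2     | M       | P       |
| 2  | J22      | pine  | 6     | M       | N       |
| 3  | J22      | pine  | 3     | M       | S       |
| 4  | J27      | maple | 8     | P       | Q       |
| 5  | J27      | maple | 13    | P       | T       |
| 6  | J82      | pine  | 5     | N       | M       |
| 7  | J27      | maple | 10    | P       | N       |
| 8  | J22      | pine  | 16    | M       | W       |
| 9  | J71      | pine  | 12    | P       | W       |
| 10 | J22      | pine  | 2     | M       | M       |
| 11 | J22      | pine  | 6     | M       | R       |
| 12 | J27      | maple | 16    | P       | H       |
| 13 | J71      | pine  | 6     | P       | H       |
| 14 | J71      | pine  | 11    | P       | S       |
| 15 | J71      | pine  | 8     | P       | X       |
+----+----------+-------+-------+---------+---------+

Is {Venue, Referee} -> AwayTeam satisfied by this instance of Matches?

(Venue=pine, Referee=M): rows 1, 2, 3, 8, 10, 11 → AwayTeam = J22, J22, J22, J22, J22, J22 ✓
(Venue=maple, Referee=P): rows 4, 5, 7, 12 → AwayTeam = J27, J27, J27, J27 ✓
(Venue=pine, Referee=N): row 6 → AwayTeam = J82 ✓
(Venue=pine, Referee=P): rows 9, 13, 14, 15 → AwayTeam = J71, J71, J71, J71 ✓
Every {Venue, Referee} value is associated with a single AwayTeam value, so {Venue, Referee} -> AwayTeam holds.

Yes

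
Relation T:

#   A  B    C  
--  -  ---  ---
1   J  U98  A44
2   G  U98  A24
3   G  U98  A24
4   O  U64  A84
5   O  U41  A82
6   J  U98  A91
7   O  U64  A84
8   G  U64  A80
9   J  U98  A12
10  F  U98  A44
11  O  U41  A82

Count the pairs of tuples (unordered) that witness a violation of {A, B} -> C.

(A=J, B=U98): violating pairs (1,6), (1,9), (6,9) — 3 pairs.
(A=G, B=U98): all 2 rows agree on C — 0 pairs.
(A=O, B=U64): all 2 rows agree on C — 0 pairs.
(A=O, B=U41): all 2 rows agree on C — 0 pairs.

3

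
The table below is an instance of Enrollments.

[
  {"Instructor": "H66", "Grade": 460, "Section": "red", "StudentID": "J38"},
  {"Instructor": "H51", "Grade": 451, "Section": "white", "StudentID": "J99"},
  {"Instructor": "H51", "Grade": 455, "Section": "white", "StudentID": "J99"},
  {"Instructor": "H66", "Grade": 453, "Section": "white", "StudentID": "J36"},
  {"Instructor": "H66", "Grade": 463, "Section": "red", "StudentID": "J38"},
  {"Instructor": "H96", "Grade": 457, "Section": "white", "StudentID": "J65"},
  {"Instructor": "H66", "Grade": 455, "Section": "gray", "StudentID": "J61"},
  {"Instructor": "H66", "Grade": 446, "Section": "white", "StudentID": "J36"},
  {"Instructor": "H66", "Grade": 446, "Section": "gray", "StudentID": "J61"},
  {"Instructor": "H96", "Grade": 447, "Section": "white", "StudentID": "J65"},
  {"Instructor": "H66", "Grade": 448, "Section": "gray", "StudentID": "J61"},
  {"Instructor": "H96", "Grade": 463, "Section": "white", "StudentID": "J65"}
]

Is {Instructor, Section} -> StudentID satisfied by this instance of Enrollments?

(Instructor=H66, Section=red): 2 rows → StudentID = J38, J38 ✓
(Instructor=H51, Section=white): 2 rows → StudentID = J99, J99 ✓
(Instructor=H66, Section=white): 2 rows → StudentID = J36, J36 ✓
(Instructor=H96, Section=white): 3 rows → StudentID = J65, J65, J65 ✓
(Instructor=H66, Section=gray): 3 rows → StudentID = J61, J61, J61 ✓
Every {Instructor, Section} value is associated with a single StudentID value, so {Instructor, Section} -> StudentID holds.

Yes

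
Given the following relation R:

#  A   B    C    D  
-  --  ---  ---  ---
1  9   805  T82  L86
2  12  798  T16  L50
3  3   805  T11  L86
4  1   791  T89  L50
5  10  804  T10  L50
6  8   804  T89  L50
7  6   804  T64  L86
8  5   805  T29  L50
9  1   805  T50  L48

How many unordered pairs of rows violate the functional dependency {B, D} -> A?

2

(B=805, D=L86): violating pairs (1,3) — 1 pair.
(B=804, D=L50): violating pairs (5,6) — 1 pair.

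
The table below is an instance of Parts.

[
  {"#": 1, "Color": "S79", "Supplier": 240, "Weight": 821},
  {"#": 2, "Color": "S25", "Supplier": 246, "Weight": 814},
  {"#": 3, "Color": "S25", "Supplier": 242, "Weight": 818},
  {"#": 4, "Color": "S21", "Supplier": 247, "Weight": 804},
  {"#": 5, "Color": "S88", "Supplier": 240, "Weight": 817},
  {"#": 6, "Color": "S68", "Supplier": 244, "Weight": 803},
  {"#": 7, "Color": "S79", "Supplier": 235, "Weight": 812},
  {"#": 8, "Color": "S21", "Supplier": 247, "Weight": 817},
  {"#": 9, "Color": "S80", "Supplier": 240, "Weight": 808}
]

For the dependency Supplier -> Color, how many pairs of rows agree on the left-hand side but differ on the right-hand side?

Supplier=240: violating pairs (1,5), (1,9), (5,9) — 3 pairs.
Supplier=247: all 2 rows agree on Color — 0 pairs.

3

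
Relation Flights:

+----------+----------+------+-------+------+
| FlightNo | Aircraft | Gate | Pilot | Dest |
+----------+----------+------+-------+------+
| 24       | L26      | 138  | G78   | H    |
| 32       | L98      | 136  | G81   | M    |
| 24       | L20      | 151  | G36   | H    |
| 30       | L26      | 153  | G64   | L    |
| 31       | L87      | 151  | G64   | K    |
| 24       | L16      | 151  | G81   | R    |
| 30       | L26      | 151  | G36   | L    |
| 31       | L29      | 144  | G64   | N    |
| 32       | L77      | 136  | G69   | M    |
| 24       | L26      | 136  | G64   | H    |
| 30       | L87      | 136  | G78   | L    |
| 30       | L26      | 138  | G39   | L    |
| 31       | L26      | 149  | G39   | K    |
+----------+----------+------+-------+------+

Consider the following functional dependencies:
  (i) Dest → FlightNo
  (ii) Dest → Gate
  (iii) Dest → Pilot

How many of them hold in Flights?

(i) Dest → FlightNo: every LHS value maps to a single RHS value — holds.
(ii) Dest → Gate: Dest=H: 3 rows → Gate takes values {138, 151, 136} — violation; Dest=L: 4 rows → Gate takes values {153, 151, 136, 138} — violation; Dest=K: 2 rows → Gate takes values {151, 149} — violation — fails.
(iii) Dest → Pilot: Dest=H: 3 rows → Pilot takes values {G78, G36, G64} — violation; Dest=M: 2 rows → Pilot takes values {G81, G69} — violation; Dest=L: 4 rows → Pilot takes values {G64, G36, G78, G39} — violation; Dest=K: 2 rows → Pilot takes values {G64, G39} — violation — fails.
1 of the 3 dependencies holds.

1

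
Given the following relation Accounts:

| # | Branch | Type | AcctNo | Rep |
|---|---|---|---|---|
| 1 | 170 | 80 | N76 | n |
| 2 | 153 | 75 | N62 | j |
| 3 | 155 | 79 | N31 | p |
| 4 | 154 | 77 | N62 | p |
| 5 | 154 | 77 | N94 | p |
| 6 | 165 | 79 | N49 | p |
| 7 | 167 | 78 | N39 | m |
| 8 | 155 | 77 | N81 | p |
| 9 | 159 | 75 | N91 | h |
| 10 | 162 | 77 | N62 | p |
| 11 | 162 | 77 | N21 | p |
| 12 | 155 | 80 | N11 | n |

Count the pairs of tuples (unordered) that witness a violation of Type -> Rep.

Type=80: all 2 rows agree on Rep — 0 pairs.
Type=75: violating pairs (2,9) — 1 pair.
Type=79: all 2 rows agree on Rep — 0 pairs.
Type=77: all 5 rows agree on Rep — 0 pairs.

1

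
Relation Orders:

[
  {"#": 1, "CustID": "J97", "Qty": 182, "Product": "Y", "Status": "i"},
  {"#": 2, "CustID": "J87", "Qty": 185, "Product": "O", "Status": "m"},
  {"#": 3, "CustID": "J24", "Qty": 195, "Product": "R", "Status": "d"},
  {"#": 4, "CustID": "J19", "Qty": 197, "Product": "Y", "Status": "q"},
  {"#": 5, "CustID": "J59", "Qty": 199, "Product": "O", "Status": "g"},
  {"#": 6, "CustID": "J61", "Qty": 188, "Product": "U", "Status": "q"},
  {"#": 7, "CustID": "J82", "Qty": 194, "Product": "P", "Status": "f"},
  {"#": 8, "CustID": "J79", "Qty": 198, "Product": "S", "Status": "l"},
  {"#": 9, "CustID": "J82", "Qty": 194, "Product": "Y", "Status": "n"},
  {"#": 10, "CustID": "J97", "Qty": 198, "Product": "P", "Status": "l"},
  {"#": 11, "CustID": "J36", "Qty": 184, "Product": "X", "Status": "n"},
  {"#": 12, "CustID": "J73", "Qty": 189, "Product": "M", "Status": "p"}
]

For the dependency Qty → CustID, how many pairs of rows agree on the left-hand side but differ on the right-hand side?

Qty=194: all 2 rows agree on CustID — 0 pairs.
Qty=198: violating pairs (8,10) — 1 pair.

1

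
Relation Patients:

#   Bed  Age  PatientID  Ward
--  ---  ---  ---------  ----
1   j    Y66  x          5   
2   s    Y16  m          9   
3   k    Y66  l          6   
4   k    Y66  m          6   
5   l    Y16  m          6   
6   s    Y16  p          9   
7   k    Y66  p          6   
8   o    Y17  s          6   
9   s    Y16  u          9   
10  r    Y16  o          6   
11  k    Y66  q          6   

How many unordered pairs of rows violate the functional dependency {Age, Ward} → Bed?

(Age=Y16, Ward=9): all 3 rows agree on Bed — 0 pairs.
(Age=Y66, Ward=6): all 4 rows agree on Bed — 0 pairs.
(Age=Y16, Ward=6): violating pairs (5,10) — 1 pair.

1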